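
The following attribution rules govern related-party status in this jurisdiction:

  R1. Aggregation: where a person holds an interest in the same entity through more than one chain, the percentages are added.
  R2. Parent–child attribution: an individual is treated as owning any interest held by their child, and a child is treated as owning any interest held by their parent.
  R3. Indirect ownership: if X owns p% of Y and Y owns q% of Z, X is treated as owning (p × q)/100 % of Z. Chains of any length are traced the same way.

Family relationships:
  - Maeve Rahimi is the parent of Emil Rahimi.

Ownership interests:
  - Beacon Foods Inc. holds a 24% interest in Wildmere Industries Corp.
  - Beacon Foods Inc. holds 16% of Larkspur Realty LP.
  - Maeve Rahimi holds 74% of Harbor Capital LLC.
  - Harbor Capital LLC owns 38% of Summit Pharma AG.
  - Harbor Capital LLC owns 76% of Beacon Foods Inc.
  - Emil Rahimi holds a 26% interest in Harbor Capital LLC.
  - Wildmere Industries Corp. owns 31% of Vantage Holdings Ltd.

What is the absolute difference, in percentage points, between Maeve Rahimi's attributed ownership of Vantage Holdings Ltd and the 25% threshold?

By parent–child attribution (R2), Maeve Rahimi is treated as also owning Emil Rahimi's interest in Harbor Capital LLC, giving 74% + 26% = 100%.
Chain via Harbor Capital LLC → Beacon Foods Inc. → Wildmere Industries Corp. (R3): 100% × 76% × 24% × 31% = 5.6544% of Vantage Holdings Ltd.
5.6544% falls short of the 25% threshold by 19.3456 percentage points.

19.3456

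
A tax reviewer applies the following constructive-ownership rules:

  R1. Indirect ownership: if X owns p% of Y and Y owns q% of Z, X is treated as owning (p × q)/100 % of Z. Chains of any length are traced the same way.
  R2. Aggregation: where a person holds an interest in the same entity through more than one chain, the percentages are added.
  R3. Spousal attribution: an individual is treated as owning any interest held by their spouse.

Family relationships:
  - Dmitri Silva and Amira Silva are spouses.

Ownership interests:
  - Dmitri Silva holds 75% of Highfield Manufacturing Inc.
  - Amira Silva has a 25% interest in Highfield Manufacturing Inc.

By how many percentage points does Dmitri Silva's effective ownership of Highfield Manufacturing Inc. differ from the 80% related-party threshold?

By spousal attribution (R3), Dmitri Silva is treated as also owning Amira Silva's interest in Highfield Manufacturing Inc, giving 75% + 25% = 100%.
Direct interest in Highfield Manufacturing Inc: 100%.
100% exceeds the 80% threshold by 20 percentage points.

20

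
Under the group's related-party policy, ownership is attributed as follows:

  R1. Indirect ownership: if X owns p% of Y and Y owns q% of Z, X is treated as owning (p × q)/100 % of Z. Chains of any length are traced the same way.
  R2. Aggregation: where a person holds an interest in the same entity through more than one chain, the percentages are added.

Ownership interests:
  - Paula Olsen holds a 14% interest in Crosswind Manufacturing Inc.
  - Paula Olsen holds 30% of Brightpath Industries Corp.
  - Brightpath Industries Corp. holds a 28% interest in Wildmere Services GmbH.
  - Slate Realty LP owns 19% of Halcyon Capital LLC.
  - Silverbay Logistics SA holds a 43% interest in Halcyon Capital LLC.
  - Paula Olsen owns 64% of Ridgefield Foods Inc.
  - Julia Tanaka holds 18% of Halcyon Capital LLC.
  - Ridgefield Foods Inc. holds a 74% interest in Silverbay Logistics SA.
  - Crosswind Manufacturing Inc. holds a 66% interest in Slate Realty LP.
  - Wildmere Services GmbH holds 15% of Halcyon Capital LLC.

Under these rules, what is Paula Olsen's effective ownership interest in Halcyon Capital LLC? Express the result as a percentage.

Chain via Crosswind Manufacturing Inc. → Slate Realty LP (R1): 14% × 66% × 19% = 1.7556% of Halcyon Capital LLC.
Chain via Ridgefield Foods Inc. → Silverbay Logistics SA (R1): 64% × 74% × 43% = 20.3648% of Halcyon Capital LLC.
Chain via Brightpath Industries Corp. → Wildmere Services GmbH (R1): 30% × 28% × 15% = 1.26% of Halcyon Capital LLC.
Aggregating (R2): 1.7556% + 20.3648% + 1.26% = 23.3804%.

23.3804%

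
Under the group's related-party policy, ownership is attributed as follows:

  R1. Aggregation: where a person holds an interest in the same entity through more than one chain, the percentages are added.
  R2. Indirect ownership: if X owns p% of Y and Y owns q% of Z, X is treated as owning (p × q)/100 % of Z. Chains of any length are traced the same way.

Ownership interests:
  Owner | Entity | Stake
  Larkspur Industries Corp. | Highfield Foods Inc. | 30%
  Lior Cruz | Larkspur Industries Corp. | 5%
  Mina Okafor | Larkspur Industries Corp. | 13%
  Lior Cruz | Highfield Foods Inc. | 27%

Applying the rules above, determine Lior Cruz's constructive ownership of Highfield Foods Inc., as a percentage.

28.5%

Chain via Larkspur Industries Corp. (R2): 5% × 30% = 1.5% of Highfield Foods Inc.
Direct interest in Highfield Foods Inc: 27%.
Aggregating (R1): 1.5% + 27% = 28.5%.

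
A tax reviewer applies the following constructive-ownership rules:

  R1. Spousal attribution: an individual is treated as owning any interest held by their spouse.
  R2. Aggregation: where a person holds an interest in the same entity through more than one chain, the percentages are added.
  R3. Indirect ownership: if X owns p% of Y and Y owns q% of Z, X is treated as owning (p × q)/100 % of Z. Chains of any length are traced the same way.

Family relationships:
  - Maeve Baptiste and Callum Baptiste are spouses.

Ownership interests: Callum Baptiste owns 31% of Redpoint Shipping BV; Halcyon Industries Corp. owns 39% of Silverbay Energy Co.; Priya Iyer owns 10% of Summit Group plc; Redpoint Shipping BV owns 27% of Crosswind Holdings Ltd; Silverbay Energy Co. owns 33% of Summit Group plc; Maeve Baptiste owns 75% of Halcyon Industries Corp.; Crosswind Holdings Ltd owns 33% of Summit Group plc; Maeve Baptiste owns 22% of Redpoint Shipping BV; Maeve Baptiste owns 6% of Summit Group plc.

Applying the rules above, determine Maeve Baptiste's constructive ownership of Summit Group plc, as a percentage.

20.3748%

By spousal attribution (R1), Maeve Baptiste is treated as also owning Callum Baptiste's interest in Redpoint Shipping BV, giving 22% + 31% = 53%.
Chain via Redpoint Shipping BV → Crosswind Holdings Ltd (R3): 53% × 27% × 33% = 4.7223% of Summit Group plc.
Chain via Halcyon Industries Corp. → Silverbay Energy Co. (R3): 75% × 39% × 33% = 9.6525% of Summit Group plc.
Direct interest in Summit Group plc: 6%.
Aggregating (R2): 4.7223% + 9.6525% + 6% = 20.3748%.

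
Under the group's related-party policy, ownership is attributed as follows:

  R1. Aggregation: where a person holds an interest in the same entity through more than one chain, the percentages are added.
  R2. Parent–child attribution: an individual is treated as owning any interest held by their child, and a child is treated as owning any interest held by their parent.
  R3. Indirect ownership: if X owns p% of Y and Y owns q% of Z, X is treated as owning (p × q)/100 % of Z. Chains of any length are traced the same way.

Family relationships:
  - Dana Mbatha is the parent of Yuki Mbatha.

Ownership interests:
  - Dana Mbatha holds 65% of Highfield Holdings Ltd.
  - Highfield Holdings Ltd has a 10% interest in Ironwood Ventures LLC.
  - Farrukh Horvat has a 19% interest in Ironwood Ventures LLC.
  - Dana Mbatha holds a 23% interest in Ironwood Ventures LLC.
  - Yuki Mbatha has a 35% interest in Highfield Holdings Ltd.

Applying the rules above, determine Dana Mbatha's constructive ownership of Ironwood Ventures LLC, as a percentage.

By parent–child attribution (R2), Dana Mbatha is treated as also owning Yuki Mbatha's interest in Highfield Holdings Ltd, giving 65% + 35% = 100%.
Chain via Highfield Holdings Ltd (R3): 100% × 10% = 10% of Ironwood Ventures LLC.
Direct interest in Ironwood Ventures LLC: 23%.
Aggregating (R1): 10% + 23% = 33%.

33%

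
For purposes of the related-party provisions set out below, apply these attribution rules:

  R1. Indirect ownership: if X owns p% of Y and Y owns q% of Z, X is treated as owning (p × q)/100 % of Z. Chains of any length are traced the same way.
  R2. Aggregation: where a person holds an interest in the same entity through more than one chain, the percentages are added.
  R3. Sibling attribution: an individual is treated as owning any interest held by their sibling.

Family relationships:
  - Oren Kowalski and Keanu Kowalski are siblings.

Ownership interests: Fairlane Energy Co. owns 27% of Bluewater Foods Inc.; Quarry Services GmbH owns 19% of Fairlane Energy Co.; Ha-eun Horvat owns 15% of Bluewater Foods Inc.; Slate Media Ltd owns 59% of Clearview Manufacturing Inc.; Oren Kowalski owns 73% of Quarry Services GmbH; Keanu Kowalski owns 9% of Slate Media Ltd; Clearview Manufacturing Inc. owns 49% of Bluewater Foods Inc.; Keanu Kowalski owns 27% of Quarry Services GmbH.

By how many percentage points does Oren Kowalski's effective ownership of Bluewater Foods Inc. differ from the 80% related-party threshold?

By sibling attribution (R3), Oren Kowalski is treated as also owning Keanu Kowalski's interest in Quarry Services GmbH, giving 73% + 27% = 100%.
By sibling attribution (R3), Oren Kowalski is treated as owning Keanu Kowalski's 9% interest in Slate Media Ltd.
Chain via Quarry Services GmbH → Fairlane Energy Co. (R1): 100% × 19% × 27% = 5.13% of Bluewater Foods Inc.
Chain via Slate Media Ltd → Clearview Manufacturing Inc. (R1): 9% × 59% × 49% = 2.6019% of Bluewater Foods Inc.
Aggregating (R2): 5.13% + 2.6019% = 7.7319%.
7.7319% falls short of the 80% threshold by 72.2681 percentage points.

72.2681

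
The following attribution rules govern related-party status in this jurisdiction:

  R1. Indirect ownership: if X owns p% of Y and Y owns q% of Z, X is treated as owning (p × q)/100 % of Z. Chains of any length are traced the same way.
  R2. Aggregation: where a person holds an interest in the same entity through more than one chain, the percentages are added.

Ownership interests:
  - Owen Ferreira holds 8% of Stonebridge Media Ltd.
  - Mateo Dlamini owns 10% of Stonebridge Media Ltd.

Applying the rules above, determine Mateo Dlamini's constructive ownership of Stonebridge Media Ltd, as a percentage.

Direct interest in Stonebridge Media Ltd: 10%.

10%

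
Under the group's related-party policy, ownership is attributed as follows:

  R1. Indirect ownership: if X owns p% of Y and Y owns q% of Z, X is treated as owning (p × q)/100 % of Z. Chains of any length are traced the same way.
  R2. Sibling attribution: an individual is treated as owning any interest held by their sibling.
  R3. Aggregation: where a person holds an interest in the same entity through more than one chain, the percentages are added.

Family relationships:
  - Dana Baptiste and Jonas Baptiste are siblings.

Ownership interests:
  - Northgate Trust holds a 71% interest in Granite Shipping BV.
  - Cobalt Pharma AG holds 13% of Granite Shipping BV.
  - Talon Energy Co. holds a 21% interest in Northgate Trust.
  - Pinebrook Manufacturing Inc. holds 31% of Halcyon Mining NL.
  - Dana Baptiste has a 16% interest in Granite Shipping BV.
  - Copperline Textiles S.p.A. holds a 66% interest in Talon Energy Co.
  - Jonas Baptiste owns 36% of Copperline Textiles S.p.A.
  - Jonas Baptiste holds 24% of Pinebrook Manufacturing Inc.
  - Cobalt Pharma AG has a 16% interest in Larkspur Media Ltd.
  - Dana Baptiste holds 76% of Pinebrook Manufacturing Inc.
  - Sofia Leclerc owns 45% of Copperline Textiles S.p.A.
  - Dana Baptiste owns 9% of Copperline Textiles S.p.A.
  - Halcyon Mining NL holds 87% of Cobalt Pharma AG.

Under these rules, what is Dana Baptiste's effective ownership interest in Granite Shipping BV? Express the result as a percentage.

By sibling attribution (R2), Dana Baptiste is treated as also owning Jonas Baptiste's interest in Pinebrook Manufacturing Inc, giving 76% + 24% = 100%.
By sibling attribution (R2), Dana Baptiste is treated as also owning Jonas Baptiste's interest in Copperline Textiles S.p.A, giving 9% + 36% = 45%.
Chain via Pinebrook Manufacturing Inc. → Halcyon Mining NL → Cobalt Pharma AG (R1): 100% × 31% × 87% × 13% = 3.5061% of Granite Shipping BV.
Chain via Copperline Textiles S.p.A. → Talon Energy Co. → Northgate Trust (R1): 45% × 66% × 21% × 71% = 4.42827% of Granite Shipping BV.
Direct interest in Granite Shipping BV: 16%.
Aggregating (R3): 3.5061% + 4.42827% + 16% = 23.93437%.

23.93437%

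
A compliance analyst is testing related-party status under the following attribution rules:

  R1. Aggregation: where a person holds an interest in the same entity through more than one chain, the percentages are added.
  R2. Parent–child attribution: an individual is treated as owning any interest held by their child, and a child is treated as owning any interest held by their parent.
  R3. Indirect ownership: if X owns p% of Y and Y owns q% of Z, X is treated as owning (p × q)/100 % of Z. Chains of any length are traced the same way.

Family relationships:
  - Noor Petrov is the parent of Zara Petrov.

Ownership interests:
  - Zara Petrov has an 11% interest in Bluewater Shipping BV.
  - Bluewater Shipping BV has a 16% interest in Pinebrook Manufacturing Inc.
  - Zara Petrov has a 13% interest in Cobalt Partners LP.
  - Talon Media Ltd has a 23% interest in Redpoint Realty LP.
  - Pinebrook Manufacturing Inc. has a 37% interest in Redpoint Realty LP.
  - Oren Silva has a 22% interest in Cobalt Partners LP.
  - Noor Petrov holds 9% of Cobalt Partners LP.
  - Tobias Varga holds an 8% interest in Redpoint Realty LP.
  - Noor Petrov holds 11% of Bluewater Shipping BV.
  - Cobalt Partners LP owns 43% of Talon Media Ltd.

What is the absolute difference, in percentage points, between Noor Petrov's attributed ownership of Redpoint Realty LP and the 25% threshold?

21.5218

By parent–child attribution (R2), Noor Petrov is treated as also owning Zara Petrov's interest in Cobalt Partners LP, giving 9% + 13% = 22%.
By parent–child attribution (R2), Noor Petrov is treated as also owning Zara Petrov's interest in Bluewater Shipping BV, giving 11% + 11% = 22%.
Chain via Cobalt Partners LP → Talon Media Ltd (R3): 22% × 43% × 23% = 2.1758% of Redpoint Realty LP.
Chain via Bluewater Shipping BV → Pinebrook Manufacturing Inc. (R3): 22% × 16% × 37% = 1.3024% of Redpoint Realty LP.
Aggregating (R1): 2.1758% + 1.3024% = 3.4782%.
3.4782% falls short of the 25% threshold by 21.5218 percentage points.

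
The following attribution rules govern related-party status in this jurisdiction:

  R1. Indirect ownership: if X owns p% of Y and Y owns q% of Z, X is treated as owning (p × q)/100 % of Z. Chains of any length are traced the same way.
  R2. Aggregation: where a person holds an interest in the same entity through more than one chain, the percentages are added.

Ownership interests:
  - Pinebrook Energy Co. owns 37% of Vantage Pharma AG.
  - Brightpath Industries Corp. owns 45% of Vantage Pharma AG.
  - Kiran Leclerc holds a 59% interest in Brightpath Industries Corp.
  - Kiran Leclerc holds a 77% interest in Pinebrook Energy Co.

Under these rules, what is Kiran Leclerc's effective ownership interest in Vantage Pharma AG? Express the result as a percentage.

Chain via Brightpath Industries Corp. (R1): 59% × 45% = 26.55% of Vantage Pharma AG.
Chain via Pinebrook Energy Co. (R1): 77% × 37% = 28.49% of Vantage Pharma AG.
Aggregating (R2): 26.55% + 28.49% = 55.04%.

55.04%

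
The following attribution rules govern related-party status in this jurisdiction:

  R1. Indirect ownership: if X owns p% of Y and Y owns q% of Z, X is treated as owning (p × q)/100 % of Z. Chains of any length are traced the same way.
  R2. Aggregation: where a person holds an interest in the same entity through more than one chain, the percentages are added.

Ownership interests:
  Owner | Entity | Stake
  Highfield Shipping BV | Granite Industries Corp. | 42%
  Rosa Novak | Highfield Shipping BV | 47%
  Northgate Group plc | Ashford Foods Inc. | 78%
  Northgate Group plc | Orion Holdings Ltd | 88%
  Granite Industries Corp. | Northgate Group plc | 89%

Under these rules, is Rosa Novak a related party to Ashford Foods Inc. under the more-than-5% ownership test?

Chain via Highfield Shipping BV → Granite Industries Corp. → Northgate Group plc (R1): 47% × 42% × 89% × 78% = 13.703508% of Ashford Foods Inc.
13.703508% exceeds the 5% threshold, so Rosa is a related party to Ashford Foods Inc.

Yes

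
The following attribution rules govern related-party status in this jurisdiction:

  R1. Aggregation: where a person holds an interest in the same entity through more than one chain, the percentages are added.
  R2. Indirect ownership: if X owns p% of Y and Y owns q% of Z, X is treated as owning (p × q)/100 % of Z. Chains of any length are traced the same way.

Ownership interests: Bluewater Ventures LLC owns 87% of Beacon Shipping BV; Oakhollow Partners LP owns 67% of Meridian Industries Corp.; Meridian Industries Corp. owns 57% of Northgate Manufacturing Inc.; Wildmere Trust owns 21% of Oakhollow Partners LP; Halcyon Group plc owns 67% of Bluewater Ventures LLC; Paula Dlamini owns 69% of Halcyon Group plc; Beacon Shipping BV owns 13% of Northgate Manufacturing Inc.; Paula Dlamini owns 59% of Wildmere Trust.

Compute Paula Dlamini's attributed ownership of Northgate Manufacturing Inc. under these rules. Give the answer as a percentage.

9.960354%

Chain via Wildmere Trust → Oakhollow Partners LP → Meridian Industries Corp. (R2): 59% × 21% × 67% × 57% = 4.731741% of Northgate Manufacturing Inc.
Chain via Halcyon Group plc → Bluewater Ventures LLC → Beacon Shipping BV (R2): 69% × 67% × 87% × 13% = 5.228613% of Northgate Manufacturing Inc.
Aggregating (R1): 4.731741% + 5.228613% = 9.960354%.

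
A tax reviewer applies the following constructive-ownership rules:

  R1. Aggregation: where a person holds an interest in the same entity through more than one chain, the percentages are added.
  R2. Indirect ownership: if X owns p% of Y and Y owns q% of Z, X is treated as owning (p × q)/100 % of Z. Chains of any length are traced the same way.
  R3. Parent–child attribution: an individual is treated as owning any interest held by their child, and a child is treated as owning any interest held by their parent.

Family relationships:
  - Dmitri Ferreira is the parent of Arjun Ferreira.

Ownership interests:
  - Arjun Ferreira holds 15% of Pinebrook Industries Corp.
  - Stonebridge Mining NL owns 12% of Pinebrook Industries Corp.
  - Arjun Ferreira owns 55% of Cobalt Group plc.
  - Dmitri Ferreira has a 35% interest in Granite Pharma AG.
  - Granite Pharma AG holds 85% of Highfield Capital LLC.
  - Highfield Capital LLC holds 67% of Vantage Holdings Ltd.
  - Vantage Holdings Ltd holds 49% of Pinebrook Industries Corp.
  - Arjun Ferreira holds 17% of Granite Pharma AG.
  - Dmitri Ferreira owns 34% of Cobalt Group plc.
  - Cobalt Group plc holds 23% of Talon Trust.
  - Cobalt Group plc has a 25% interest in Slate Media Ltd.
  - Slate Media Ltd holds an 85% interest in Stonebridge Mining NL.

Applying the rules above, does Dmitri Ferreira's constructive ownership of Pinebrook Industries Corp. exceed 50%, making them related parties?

By parent–child attribution (R3), Dmitri Ferreira is treated as also owning Arjun Ferreira's interest in Cobalt Group plc, giving 34% + 55% = 89%.
By parent–child attribution (R3), Dmitri Ferreira is treated as also owning Arjun Ferreira's interest in Granite Pharma AG, giving 35% + 17% = 52%.
By parent–child attribution (R3), Dmitri Ferreira is treated as owning Arjun Ferreira's 15% interest in Pinebrook Industries Corp.
Chain via Cobalt Group plc → Slate Media Ltd → Stonebridge Mining NL (R2): 89% × 25% × 85% × 12% = 2.2695% of Pinebrook Industries Corp.
Chain via Granite Pharma AG → Highfield Capital LLC → Vantage Holdings Ltd (R2): 52% × 85% × 67% × 49% = 14.51086% of Pinebrook Industries Corp.
Direct interest in Pinebrook Industries Corp: 15%.
Aggregating (R1): 2.2695% + 14.51086% + 15% = 31.78036%.
31.78036% does not exceed the 50% threshold, so Dmitri is not a related party to Pinebrook Industries Corp.

No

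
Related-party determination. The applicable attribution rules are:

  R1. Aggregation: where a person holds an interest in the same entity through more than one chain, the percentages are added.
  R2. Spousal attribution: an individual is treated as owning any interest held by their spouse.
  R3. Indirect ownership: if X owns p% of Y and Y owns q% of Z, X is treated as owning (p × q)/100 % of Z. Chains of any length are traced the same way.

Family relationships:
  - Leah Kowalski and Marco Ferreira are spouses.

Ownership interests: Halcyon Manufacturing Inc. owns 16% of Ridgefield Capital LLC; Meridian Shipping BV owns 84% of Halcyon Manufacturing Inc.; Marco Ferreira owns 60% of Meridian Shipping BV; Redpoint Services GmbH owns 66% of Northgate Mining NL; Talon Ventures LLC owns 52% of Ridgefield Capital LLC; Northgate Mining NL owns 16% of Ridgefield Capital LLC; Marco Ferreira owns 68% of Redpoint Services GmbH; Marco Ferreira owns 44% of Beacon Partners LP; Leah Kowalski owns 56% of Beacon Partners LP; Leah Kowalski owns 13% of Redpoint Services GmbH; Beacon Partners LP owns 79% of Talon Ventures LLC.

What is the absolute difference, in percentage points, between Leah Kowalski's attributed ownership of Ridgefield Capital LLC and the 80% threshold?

22.3024

By spousal attribution (R2), Leah Kowalski is treated as also owning Marco Ferreira's interest in Redpoint Services GmbH, giving 13% + 68% = 81%.
By spousal attribution (R2), Leah Kowalski is treated as also owning Marco Ferreira's interest in Beacon Partners LP, giving 56% + 44% = 100%.
By spousal attribution (R2), Leah Kowalski is treated as owning Marco Ferreira's 60% interest in Meridian Shipping BV.
Chain via Redpoint Services GmbH → Northgate Mining NL (R3): 81% × 66% × 16% = 8.5536% of Ridgefield Capital LLC.
Chain via Beacon Partners LP → Talon Ventures LLC (R3): 100% × 79% × 52% = 41.08% of Ridgefield Capital LLC.
Chain via Meridian Shipping BV → Halcyon Manufacturing Inc. (R3): 60% × 84% × 16% = 8.064% of Ridgefield Capital LLC.
Aggregating (R1): 8.5536% + 41.08% + 8.064% = 57.6976%.
57.6976% falls short of the 80% threshold by 22.3024 percentage points.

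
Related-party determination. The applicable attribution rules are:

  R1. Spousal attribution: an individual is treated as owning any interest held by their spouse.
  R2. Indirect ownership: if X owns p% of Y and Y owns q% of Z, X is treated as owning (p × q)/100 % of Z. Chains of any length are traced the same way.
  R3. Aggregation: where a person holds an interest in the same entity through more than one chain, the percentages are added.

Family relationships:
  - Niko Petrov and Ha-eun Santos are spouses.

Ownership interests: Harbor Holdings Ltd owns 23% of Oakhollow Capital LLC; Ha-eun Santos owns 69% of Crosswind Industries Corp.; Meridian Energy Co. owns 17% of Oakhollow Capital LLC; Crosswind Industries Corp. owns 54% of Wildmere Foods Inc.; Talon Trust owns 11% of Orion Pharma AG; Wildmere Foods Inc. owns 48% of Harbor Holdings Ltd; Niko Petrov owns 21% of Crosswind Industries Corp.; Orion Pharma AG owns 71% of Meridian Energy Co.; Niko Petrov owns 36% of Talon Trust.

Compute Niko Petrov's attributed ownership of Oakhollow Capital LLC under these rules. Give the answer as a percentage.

By spousal attribution (R1), Niko Petrov is treated as also owning Ha-eun Santos's interest in Crosswind Industries Corp, giving 21% + 69% = 90%.
Chain via Talon Trust → Orion Pharma AG → Meridian Energy Co. (R2): 36% × 11% × 71% × 17% = 0.477972% of Oakhollow Capital LLC.
Chain via Crosswind Industries Corp. → Wildmere Foods Inc. → Harbor Holdings Ltd (R2): 90% × 54% × 48% × 23% = 5.36544% of Oakhollow Capital LLC.
Aggregating (R3): 0.477972% + 5.36544% = 5.843412%.

5.843412%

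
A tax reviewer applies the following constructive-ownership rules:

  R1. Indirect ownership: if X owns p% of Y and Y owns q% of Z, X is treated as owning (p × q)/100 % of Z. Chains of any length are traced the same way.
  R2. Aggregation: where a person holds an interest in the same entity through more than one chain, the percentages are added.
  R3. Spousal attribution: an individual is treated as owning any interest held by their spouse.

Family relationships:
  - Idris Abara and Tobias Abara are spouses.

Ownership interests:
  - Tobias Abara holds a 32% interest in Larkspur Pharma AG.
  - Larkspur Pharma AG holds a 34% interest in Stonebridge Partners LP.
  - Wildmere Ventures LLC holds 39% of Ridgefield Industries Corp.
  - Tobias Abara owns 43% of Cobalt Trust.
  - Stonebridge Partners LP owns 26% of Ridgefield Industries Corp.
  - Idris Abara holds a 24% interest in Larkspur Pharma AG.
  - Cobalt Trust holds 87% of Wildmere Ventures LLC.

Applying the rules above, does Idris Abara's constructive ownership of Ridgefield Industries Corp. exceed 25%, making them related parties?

No

By spousal attribution (R3), Idris Abara is treated as also owning Tobias Abara's interest in Larkspur Pharma AG, giving 24% + 32% = 56%.
By spousal attribution (R3), Idris Abara is treated as owning Tobias Abara's 43% interest in Cobalt Trust.
Chain via Larkspur Pharma AG → Stonebridge Partners LP (R1): 56% × 34% × 26% = 4.9504% of Ridgefield Industries Corp.
Chain via Cobalt Trust → Wildmere Ventures LLC (R1): 43% × 87% × 39% = 14.5899% of Ridgefield Industries Corp.
Aggregating (R2): 4.9504% + 14.5899% = 19.5403%.
19.5403% does not exceed the 25% threshold, so Idris is not a related party to Ridgefield Industries Corp.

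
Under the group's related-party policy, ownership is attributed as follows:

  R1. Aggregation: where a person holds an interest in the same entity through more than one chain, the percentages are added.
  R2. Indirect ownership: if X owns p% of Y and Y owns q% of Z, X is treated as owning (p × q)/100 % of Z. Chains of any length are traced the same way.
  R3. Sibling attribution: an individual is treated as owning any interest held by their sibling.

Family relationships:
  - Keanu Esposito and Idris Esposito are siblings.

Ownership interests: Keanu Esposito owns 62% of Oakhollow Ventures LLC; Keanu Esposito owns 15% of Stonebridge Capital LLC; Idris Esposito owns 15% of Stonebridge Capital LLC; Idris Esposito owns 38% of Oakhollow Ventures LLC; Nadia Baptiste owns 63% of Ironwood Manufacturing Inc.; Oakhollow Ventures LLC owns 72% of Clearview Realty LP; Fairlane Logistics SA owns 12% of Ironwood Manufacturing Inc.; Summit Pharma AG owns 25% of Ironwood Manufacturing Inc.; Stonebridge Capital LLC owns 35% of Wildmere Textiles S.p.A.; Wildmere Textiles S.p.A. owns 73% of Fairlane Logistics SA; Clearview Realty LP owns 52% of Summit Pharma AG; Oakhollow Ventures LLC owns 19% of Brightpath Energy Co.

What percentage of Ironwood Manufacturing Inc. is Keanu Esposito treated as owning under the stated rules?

10.2798%

By sibling attribution (R3), Keanu Esposito is treated as also owning Idris Esposito's interest in Stonebridge Capital LLC, giving 15% + 15% = 30%.
By sibling attribution (R3), Keanu Esposito is treated as also owning Idris Esposito's interest in Oakhollow Ventures LLC, giving 62% + 38% = 100%.
Chain via Stonebridge Capital LLC → Wildmere Textiles S.p.A. → Fairlane Logistics SA (R2): 30% × 35% × 73% × 12% = 0.9198% of Ironwood Manufacturing Inc.
Chain via Oakhollow Ventures LLC → Clearview Realty LP → Summit Pharma AG (R2): 100% × 72% × 52% × 25% = 9.36% of Ironwood Manufacturing Inc.
Aggregating (R1): 0.9198% + 9.36% = 10.2798%.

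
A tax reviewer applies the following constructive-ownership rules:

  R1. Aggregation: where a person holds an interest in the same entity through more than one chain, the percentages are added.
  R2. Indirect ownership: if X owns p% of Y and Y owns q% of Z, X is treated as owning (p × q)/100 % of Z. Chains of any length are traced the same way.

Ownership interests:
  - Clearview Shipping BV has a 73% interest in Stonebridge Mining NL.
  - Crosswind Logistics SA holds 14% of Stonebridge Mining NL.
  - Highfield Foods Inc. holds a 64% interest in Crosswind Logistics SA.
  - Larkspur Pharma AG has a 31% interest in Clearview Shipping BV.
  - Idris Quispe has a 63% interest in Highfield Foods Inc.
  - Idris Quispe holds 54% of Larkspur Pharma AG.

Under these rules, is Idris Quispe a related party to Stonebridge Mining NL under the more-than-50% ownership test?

Chain via Highfield Foods Inc. → Crosswind Logistics SA (R2): 63% × 64% × 14% = 5.6448% of Stonebridge Mining NL.
Chain via Larkspur Pharma AG → Clearview Shipping BV (R2): 54% × 31% × 73% = 12.2202% of Stonebridge Mining NL.
Aggregating (R1): 5.6448% + 12.2202% = 17.865%.
17.865% does not exceed the 50% threshold, so Idris is not a related party to Stonebridge Mining NL.

No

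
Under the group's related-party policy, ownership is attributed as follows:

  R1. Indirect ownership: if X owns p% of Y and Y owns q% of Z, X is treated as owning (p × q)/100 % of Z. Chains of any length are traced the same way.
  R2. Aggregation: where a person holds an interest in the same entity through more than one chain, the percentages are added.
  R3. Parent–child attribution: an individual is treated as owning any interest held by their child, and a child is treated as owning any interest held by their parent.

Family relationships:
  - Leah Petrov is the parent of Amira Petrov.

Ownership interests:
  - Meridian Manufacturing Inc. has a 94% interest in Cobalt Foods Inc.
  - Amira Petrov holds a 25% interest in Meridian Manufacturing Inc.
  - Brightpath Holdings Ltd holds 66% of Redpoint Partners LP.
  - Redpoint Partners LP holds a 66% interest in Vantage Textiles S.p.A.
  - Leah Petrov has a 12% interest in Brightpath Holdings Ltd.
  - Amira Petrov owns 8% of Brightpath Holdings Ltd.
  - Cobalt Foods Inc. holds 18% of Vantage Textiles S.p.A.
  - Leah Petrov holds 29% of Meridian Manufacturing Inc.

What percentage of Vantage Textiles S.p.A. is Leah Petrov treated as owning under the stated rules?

By parent–child attribution (R3), Leah Petrov is treated as also owning Amira Petrov's interest in Brightpath Holdings Ltd, giving 12% + 8% = 20%.
By parent–child attribution (R3), Leah Petrov is treated as also owning Amira Petrov's interest in Meridian Manufacturing Inc, giving 29% + 25% = 54%.
Chain via Brightpath Holdings Ltd → Redpoint Partners LP (R1): 20% × 66% × 66% = 8.712% of Vantage Textiles S.p.A.
Chain via Meridian Manufacturing Inc. → Cobalt Foods Inc. (R1): 54% × 94% × 18% = 9.1368% of Vantage Textiles S.p.A.
Aggregating (R2): 8.712% + 9.1368% = 17.8488%.

17.8488%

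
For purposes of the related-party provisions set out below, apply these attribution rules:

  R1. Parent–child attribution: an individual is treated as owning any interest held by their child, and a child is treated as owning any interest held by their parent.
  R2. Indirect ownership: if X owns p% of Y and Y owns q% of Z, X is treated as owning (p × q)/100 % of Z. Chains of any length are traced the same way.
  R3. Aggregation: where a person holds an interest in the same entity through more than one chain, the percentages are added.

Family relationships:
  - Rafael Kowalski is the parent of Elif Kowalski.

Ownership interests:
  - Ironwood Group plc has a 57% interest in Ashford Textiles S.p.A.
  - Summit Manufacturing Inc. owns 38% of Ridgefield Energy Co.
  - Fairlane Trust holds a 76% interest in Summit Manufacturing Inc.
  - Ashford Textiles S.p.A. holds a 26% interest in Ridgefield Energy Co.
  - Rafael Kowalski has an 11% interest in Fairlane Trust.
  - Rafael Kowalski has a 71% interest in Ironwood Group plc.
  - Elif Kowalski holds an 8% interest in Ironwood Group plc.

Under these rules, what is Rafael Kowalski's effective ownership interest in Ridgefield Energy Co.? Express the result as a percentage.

By parent–child attribution (R1), Rafael Kowalski is treated as also owning Elif Kowalski's interest in Ironwood Group plc, giving 71% + 8% = 79%.
Chain via Fairlane Trust → Summit Manufacturing Inc. (R2): 11% × 76% × 38% = 3.1768% of Ridgefield Energy Co.
Chain via Ironwood Group plc → Ashford Textiles S.p.A. (R2): 79% × 57% × 26% = 11.7078% of Ridgefield Energy Co.
Aggregating (R3): 3.1768% + 11.7078% = 14.8846%.

14.8846%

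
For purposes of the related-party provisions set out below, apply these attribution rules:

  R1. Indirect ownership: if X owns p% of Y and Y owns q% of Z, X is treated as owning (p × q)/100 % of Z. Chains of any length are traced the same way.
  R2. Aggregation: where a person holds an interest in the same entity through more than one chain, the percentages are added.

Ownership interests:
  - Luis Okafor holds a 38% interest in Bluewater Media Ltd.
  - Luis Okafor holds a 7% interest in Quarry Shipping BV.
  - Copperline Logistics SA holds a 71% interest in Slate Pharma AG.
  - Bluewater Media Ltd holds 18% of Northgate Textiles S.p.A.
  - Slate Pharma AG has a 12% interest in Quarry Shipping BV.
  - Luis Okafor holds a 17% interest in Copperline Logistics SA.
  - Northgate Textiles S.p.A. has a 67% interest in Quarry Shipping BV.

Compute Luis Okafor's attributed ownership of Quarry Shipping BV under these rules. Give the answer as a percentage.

Chain via Bluewater Media Ltd → Northgate Textiles S.p.A. (R1): 38% × 18% × 67% = 4.5828% of Quarry Shipping BV.
Chain via Copperline Logistics SA → Slate Pharma AG (R1): 17% × 71% × 12% = 1.4484% of Quarry Shipping BV.
Direct interest in Quarry Shipping BV: 7%.
Aggregating (R2): 4.5828% + 1.4484% + 7% = 13.0312%.

13.0312%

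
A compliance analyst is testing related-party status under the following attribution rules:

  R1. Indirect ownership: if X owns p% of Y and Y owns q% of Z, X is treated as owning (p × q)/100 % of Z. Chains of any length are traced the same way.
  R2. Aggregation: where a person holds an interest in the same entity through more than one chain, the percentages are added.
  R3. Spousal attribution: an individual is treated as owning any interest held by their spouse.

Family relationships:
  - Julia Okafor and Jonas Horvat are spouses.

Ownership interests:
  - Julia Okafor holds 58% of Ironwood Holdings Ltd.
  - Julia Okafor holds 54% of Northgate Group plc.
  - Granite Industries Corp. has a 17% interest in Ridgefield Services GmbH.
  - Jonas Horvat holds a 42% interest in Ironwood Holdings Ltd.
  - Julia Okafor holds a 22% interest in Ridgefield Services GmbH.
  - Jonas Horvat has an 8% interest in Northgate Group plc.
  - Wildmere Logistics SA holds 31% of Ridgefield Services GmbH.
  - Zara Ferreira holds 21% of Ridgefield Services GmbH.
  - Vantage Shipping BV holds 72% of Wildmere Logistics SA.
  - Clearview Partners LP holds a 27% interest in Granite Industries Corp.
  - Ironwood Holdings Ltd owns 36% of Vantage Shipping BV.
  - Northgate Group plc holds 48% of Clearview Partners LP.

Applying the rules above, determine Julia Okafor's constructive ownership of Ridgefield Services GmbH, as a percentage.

By spousal attribution (R3), Julia Okafor is treated as also owning Jonas Horvat's interest in Ironwood Holdings Ltd, giving 58% + 42% = 100%.
By spousal attribution (R3), Julia Okafor is treated as also owning Jonas Horvat's interest in Northgate Group plc, giving 54% + 8% = 62%.
Chain via Ironwood Holdings Ltd → Vantage Shipping BV → Wildmere Logistics SA (R1): 100% × 36% × 72% × 31% = 8.0352% of Ridgefield Services GmbH.
Chain via Northgate Group plc → Clearview Partners LP → Granite Industries Corp. (R1): 62% × 48% × 27% × 17% = 1.365984% of Ridgefield Services GmbH.
Direct interest in Ridgefield Services GmbH: 22%.
Aggregating (R2): 8.0352% + 1.365984% + 22% = 31.401184%.

31.401184%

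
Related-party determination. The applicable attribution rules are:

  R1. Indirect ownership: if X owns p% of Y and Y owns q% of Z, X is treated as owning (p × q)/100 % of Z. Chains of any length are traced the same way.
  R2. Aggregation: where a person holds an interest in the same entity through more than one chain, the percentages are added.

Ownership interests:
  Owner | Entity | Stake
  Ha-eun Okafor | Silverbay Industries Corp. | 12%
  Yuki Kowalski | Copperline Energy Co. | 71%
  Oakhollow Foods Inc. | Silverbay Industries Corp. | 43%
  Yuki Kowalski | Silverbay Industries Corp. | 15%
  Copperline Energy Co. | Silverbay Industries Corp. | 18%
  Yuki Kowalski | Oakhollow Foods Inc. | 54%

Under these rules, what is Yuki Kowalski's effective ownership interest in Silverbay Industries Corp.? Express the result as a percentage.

51%

Chain via Oakhollow Foods Inc. (R1): 54% × 43% = 23.22% of Silverbay Industries Corp.
Chain via Copperline Energy Co. (R1): 71% × 18% = 12.78% of Silverbay Industries Corp.
Direct interest in Silverbay Industries Corp: 15%.
Aggregating (R2): 23.22% + 12.78% + 15% = 51%.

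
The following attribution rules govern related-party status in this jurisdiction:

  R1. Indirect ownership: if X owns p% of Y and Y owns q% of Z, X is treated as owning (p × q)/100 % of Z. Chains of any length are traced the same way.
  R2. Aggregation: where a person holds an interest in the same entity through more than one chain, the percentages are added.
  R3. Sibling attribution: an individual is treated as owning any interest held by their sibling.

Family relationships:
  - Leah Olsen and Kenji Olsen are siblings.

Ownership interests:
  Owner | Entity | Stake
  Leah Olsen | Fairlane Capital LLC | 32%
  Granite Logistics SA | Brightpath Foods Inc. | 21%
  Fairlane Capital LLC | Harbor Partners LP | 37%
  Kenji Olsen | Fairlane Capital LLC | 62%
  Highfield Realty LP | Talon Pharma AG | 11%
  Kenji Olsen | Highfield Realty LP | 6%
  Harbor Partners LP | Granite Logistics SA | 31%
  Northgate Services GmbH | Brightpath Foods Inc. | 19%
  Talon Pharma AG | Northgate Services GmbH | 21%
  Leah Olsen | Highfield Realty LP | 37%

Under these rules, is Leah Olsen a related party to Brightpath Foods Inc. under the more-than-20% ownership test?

No

By sibling attribution (R3), Leah Olsen is treated as also owning Kenji Olsen's interest in Highfield Realty LP, giving 37% + 6% = 43%.
By sibling attribution (R3), Leah Olsen is treated as also owning Kenji Olsen's interest in Fairlane Capital LLC, giving 32% + 62% = 94%.
Chain via Highfield Realty LP → Talon Pharma AG → Northgate Services GmbH (R1): 43% × 11% × 21% × 19% = 0.188727% of Brightpath Foods Inc.
Chain via Fairlane Capital LLC → Harbor Partners LP → Granite Logistics SA (R1): 94% × 37% × 31% × 21% = 2.264178% of Brightpath Foods Inc.
Aggregating (R2): 0.188727% + 2.264178% = 2.452905%.
2.452905% does not exceed the 20% threshold, so Leah is not a related party to Brightpath Foods Inc.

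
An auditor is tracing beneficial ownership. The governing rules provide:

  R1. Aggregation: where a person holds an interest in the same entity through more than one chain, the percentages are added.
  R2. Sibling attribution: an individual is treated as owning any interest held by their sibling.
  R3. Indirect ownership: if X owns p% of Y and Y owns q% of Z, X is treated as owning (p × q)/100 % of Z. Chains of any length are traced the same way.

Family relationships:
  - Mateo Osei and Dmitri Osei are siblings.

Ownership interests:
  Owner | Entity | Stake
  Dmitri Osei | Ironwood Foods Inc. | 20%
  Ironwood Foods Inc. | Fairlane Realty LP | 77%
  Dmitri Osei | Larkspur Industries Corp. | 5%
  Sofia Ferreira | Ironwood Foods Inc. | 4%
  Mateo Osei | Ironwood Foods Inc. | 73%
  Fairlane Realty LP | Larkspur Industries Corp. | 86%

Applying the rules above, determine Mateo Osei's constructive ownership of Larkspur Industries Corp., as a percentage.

By sibling attribution (R2), Mateo Osei is treated as also owning Dmitri Osei's interest in Ironwood Foods Inc, giving 73% + 20% = 93%.
By sibling attribution (R2), Mateo Osei is treated as owning Dmitri Osei's 5% interest in Larkspur Industries Corp.
Chain via Ironwood Foods Inc. → Fairlane Realty LP (R3): 93% × 77% × 86% = 61.5846% of Larkspur Industries Corp.
Direct interest in Larkspur Industries Corp: 5%.
Aggregating (R1): 61.5846% + 5% = 66.5846%.

66.5846%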